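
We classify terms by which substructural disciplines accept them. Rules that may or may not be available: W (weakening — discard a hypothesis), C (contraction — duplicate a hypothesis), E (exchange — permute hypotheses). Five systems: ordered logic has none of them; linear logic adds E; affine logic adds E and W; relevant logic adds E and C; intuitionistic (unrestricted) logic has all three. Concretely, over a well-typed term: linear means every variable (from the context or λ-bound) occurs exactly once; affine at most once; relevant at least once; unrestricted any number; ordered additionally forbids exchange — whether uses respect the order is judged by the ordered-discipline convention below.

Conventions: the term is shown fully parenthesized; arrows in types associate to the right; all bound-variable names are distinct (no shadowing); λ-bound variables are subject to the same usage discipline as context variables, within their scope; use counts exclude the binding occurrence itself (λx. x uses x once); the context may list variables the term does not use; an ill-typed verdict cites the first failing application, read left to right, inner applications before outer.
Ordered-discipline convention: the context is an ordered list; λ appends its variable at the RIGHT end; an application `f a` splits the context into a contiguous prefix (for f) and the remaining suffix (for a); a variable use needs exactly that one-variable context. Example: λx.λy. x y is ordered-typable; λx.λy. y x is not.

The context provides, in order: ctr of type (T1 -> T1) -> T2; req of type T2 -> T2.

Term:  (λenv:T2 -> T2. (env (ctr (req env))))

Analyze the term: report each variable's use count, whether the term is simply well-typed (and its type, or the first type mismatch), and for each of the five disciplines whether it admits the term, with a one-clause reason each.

variable uses: ctr ×1; req ×1; env (λ-bound) ×2
uses in reading order: env, ctr, req, env
typing: ill-typed: argument of type T2 -> T2 where T2 is required
ordered: ✗ — not simply typable
linear: ✗ — fails simple typing
affine: ✗ — a type mismatch blocks all five
relevant: ✗ — the type mismatch rejects it
unrestricted: ✗ — not simply typable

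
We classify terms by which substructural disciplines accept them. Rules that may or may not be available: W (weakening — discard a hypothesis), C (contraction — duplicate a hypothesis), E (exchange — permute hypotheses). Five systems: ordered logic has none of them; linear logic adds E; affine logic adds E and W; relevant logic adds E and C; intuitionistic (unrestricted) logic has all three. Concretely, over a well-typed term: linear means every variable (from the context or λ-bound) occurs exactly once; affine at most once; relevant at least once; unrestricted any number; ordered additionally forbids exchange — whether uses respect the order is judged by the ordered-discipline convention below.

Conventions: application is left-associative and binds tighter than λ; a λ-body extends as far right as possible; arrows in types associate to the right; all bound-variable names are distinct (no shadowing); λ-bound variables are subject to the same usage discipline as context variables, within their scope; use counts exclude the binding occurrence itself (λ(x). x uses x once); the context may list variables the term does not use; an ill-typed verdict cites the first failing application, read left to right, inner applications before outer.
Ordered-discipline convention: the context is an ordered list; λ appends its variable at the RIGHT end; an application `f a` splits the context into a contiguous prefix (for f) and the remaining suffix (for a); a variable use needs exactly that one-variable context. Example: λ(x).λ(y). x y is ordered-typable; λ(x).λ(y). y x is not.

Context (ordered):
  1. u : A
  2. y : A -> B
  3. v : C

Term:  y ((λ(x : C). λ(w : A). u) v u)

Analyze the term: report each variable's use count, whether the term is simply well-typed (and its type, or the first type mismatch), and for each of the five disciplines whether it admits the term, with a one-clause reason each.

variable uses: u=2, y=1, v=1, x [bound]=0, w [bound]=0
left-to-right use order: y, u, v, u
typing: well-typed at B
ordered: ✗, uses contraction: u ×2; unused: x, w — weakening required
linear: ✗, uses contraction: u ×2; unused: x, w — weakening required
affine: ✗, uses contraction: u ×2
relevant: ✗, unused: x, w — weakening required
unrestricted: ✓, type-checks (B) and nothing is barred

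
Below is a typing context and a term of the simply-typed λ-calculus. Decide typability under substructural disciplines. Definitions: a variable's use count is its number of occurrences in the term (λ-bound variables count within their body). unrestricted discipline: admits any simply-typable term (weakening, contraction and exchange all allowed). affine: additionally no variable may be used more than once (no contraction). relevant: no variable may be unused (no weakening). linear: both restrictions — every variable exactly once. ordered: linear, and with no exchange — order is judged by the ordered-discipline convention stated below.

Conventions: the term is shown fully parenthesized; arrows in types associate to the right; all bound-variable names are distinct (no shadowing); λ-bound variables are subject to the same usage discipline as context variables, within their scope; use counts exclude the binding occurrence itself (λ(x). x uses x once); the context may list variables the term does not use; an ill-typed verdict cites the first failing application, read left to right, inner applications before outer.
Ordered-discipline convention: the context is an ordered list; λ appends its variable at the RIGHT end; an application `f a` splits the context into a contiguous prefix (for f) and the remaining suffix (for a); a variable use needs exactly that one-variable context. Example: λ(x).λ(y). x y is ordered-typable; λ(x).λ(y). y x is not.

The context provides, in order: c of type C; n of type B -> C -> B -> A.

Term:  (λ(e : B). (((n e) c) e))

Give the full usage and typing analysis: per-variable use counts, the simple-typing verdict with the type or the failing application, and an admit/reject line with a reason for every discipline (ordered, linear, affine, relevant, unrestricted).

use counts: c=1, n=1, e [bound]=2
use order (left to right): n, e, c, e
typing: ✓ — B -> A
ordered: ✗ — e ×2 used more than once (contraction)
linear: ✗ — e ×2 used more than once (contraction)
affine: ✗ — e ×2 used more than once (contraction)
relevant: ✓ — at least one use each (c, n, e)
unrestricted: ✓ — well-typed at B -> A; no restrictions here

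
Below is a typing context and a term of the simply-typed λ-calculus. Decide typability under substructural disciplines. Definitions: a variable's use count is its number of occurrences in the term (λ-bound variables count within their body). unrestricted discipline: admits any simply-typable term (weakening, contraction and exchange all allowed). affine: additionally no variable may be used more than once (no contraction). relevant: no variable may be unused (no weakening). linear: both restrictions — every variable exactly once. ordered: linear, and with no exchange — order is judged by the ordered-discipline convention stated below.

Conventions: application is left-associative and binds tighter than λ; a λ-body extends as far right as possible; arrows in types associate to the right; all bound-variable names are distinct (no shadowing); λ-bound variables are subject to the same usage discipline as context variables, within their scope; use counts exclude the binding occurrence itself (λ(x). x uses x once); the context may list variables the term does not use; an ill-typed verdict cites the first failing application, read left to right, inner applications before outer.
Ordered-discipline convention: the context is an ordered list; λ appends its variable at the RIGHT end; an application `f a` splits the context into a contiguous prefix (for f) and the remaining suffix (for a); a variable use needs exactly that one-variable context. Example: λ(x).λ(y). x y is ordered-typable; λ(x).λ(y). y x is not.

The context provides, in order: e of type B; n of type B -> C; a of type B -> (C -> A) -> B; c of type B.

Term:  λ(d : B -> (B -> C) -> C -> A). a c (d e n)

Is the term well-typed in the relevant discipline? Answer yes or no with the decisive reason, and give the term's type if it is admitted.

yes — e, n, a, c, d: all used, weakening unneeded; term : (B -> (B -> C) -> C -> A) -> B
usage: e ×1; n ×1; a ×1; c ×1; d (bound) ×1
uses in reading order: a, c, d, e, n
typing: the term checks, with type (B -> (B -> C) -> C -> A) -> B
summary: ordered ✗; linear ✓; affine ✓; relevant ✓; unrestricted ✓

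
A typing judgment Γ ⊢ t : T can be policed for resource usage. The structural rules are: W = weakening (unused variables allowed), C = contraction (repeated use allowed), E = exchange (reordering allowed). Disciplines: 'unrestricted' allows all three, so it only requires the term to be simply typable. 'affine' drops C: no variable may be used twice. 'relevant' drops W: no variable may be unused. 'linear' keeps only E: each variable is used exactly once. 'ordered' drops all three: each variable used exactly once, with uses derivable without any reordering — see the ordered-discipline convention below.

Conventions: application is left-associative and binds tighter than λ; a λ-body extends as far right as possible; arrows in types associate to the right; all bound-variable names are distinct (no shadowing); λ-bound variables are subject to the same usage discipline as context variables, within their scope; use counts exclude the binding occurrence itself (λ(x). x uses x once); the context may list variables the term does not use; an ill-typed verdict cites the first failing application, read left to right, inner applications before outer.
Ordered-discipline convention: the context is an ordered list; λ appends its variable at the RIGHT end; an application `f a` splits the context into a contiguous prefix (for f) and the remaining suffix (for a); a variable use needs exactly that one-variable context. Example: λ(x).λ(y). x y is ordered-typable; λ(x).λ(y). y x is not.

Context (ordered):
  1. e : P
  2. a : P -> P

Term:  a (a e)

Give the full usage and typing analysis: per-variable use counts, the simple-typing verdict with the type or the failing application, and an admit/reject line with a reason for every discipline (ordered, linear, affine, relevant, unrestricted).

variable uses: e: 1, a: 2
left-to-right use order: a, a, e
typing: well-typed — term : P
ordered ✗ (uses contraction: a ×2)
linear ✗ (uses contraction: a ×2)
affine ✗ (uses contraction: a ×2)
relevant ✓ (every one of e, a appears)
unrestricted ✓ (well-typed at P; no restrictions here)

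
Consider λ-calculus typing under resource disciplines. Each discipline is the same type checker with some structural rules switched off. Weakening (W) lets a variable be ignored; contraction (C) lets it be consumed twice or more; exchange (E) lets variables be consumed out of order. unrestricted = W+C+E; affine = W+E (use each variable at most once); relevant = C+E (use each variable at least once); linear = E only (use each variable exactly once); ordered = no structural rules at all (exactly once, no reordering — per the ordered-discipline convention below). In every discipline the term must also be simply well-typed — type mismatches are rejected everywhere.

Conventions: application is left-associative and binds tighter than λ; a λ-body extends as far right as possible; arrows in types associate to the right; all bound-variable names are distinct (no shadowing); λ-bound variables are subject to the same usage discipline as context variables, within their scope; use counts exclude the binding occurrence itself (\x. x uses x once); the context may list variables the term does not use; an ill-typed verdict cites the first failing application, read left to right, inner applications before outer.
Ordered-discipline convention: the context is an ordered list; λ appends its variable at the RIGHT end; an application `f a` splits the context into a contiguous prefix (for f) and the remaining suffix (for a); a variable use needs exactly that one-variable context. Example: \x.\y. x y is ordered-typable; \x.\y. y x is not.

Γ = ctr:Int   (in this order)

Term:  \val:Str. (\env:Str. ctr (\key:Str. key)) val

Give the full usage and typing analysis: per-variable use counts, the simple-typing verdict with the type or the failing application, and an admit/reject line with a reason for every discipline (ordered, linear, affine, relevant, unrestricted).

counts: ctr=1; val [bound]=1; env [bound]=0; key [bound]=1
use order (left to right): ctr, key, val
typing: ill-typed: non-arrow in function slot: Int
ordered ✗ (a type mismatch blocks all five)
linear ✗ (the type mismatch rejects it)
affine ✗ (not simply typable)
relevant ✗ (fails simple typing)
unrestricted ✗ (a type mismatch blocks all five)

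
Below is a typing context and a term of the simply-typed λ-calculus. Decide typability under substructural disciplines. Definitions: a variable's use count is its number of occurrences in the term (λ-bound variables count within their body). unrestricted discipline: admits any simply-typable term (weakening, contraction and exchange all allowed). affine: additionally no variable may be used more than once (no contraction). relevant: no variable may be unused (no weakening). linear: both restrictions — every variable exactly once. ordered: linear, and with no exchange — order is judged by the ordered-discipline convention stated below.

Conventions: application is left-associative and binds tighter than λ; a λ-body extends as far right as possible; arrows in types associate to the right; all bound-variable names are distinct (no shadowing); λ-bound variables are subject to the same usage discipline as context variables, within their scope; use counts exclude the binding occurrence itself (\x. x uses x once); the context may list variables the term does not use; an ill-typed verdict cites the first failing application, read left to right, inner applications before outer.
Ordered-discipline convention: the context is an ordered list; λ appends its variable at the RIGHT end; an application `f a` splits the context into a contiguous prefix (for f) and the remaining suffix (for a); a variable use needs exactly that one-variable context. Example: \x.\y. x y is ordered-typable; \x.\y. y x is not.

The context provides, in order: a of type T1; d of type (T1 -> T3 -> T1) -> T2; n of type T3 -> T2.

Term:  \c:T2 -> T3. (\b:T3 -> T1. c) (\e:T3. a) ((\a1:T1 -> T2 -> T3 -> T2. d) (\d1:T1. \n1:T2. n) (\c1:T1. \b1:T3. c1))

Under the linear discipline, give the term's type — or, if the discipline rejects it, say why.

not well-typed under linear — needs weakening: b, e, a1, d1, n1, b1 unused
use counts: a: 1, d: 1, n: 1, c (bound): 1, b (bound): 0, e (bound): 0, a1 (bound): 0, d1 (bound): 0, n1 (bound): 0, c1 (bound): 1, b1 (bound): 0
use order (left to right): c, a, d, n, c1
typing: well-typed — term : (T2 -> T3) -> T3
all disciplines: ordered ✗ | linear ✗ | affine ✓ | relevant ✗ | unrestricted ✓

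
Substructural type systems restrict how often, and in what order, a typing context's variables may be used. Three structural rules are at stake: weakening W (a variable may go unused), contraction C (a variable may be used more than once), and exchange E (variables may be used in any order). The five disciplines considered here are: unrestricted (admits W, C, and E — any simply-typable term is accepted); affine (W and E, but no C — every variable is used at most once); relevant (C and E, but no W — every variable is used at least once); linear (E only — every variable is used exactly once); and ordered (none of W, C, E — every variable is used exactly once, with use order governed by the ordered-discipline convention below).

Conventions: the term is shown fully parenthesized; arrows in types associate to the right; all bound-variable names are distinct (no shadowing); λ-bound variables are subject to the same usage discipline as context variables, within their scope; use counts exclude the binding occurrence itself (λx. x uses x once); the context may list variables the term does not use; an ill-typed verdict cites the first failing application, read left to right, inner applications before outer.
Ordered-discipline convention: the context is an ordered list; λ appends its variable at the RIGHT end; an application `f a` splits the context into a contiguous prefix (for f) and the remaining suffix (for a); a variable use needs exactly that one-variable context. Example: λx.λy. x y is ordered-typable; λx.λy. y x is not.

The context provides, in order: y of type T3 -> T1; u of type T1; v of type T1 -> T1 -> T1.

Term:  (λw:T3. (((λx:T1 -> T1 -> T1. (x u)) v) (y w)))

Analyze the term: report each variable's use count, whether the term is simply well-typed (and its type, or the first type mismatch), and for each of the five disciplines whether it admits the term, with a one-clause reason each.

usage: y: 1; u: 1; v: 1; w (λ-bound): 1; x (λ-bound): 1
use order (left to right): x, u, v, y, w
typing: ✓ — T3 -> T1
ordered: ✗ — no contiguous prefix/suffix split fits x, u, v, y, w
linear: ✓ — y, u, v, w, x: one use apiece
affine: ✓ — y, u, v, w, x: no repeats, contraction unneeded
relevant: ✓ — every one of y, u, v, w, x appears
unrestricted: ✓ — simply typable at T3 -> T1; W, C, E all held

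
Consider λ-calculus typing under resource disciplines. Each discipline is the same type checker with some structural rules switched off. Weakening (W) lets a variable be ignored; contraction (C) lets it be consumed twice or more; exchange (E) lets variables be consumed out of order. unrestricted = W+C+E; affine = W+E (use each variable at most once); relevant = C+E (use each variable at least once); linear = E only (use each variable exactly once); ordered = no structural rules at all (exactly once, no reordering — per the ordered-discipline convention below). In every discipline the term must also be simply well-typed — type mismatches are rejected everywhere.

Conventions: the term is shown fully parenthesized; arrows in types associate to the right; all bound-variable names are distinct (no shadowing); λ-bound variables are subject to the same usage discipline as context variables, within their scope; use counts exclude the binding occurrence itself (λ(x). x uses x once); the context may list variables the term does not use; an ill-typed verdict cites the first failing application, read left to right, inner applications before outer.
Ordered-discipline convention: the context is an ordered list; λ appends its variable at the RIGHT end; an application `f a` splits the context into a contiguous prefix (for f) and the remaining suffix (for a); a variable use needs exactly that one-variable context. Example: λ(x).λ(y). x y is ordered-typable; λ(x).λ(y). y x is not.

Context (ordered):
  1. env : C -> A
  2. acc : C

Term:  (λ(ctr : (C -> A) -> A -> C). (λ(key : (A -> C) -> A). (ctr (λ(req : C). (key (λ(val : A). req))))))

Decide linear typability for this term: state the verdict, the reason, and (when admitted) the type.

no — env, acc, val never used (weakening)
counts: env ×0; acc ×0; ctr (λ-bound) ×1; key (λ-bound) ×1; req (λ-bound) ×1; val (λ-bound) ×0
left-to-right use order: ctr, key, req
typing: ✓ — ((C -> A) -> A -> C) -> ((A -> C) -> A) -> A -> C
per-discipline verdicts: ordered ✗; linear ✗; affine ✓; relevant ✗; unrestricted ✓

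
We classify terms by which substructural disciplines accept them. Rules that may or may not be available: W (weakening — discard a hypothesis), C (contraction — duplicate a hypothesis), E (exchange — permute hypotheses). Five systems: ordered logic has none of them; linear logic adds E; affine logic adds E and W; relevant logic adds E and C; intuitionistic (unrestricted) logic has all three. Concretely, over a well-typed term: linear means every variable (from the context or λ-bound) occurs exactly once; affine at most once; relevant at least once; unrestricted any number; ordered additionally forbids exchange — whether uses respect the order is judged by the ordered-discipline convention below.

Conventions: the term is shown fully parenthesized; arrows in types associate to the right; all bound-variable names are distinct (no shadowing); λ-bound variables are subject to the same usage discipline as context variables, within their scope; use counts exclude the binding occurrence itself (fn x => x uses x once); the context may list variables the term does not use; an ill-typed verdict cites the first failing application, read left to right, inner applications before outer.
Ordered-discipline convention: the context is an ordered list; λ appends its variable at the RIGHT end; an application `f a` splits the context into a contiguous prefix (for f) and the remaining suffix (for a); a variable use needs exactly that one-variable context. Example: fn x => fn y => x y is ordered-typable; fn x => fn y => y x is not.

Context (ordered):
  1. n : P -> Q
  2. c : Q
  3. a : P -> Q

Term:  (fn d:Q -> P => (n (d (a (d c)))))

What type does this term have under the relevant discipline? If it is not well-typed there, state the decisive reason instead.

term : (Q -> P) -> Q
usage: n: 1; c: 1; a: 1; d (bound): 2
use order (left to right): n, d, a, d, c
typing: well-typed — term : (Q -> P) -> Q
summary: ordered ✗ · linear ✗ · affine ✗ · relevant ✓ · unrestricted ✓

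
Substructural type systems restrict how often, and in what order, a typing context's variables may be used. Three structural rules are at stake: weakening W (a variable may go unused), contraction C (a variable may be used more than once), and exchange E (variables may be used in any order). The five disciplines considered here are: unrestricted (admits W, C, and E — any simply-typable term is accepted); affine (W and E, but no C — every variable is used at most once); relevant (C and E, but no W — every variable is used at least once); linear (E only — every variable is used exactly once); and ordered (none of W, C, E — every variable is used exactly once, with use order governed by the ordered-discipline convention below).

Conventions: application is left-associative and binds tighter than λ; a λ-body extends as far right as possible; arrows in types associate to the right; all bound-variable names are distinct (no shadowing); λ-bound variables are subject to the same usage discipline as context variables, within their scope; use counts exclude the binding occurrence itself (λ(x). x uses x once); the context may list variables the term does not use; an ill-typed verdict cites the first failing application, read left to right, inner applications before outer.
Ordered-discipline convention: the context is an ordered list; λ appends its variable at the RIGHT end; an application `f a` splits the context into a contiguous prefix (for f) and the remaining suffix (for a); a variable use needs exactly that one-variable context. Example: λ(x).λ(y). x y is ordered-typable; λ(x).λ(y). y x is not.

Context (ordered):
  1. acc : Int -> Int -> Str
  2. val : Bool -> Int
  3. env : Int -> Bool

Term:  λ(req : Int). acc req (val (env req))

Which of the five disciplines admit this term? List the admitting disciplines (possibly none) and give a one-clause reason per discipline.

admitted in: relevant, unrestricted
counts: acc: 1; val: 1; env: 1; req (bound): 2
order of uses: acc, req, val, env, req
typing: well-typed at Int -> Str
ordered ✗ (req ×2 used more than once (contraction))
linear ✗ (req ×2 used more than once (contraction))
affine ✗ (req ×2 used more than once (contraction))
relevant ✓ (at least one use each (acc, val, env, req))
unrestricted ✓ (typability at Int -> Str is all that's needed)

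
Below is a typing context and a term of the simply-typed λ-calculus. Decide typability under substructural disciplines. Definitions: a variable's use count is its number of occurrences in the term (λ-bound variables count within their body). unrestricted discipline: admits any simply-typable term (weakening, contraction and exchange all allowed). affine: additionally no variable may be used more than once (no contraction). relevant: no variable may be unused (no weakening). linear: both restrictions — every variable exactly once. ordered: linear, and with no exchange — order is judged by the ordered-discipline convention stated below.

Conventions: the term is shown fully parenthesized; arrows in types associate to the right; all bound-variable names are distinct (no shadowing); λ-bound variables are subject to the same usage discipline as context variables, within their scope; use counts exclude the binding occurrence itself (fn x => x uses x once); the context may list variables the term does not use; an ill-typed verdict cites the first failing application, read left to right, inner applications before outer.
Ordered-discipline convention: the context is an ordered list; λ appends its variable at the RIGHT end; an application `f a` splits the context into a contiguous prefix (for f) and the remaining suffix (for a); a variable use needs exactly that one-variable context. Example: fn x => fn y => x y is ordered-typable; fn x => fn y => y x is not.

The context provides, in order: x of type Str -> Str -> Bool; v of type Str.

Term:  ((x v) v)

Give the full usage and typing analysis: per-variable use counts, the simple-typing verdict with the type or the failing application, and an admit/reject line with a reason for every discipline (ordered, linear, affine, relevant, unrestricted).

usage: x: 1; v: 2
use order (left to right): x, v, v
typing: ✓ — Bool
ordered: ✗ — repeated use of v ×2
linear: ✗ — repeated use of v ×2
affine: ✗ — repeated use of v ×2
relevant: ✓ — none of x, v goes unused
unrestricted: ✓ — type-checks (Bool) and nothing is barred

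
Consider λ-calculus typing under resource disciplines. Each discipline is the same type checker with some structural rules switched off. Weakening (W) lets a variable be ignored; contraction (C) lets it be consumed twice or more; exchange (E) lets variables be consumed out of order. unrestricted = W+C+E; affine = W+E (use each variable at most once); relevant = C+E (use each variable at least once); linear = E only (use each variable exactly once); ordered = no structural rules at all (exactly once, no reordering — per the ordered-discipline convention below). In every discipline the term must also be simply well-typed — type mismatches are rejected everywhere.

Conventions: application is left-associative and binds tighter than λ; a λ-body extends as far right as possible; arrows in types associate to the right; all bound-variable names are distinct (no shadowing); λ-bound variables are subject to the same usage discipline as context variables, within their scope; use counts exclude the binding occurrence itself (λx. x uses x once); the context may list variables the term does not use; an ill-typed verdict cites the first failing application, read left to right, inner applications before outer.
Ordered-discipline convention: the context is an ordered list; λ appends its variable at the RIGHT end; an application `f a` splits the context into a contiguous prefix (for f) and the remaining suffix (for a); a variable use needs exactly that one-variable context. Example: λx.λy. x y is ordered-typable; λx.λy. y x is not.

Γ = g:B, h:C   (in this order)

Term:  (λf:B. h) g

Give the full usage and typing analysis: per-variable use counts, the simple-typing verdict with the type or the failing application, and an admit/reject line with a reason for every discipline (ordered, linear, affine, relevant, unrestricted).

counts: g ×1, h ×1, f (bound) ×0
left-to-right use order: h, g
typing: well-typed at C
ordered: ✗ — f left unused
linear: ✗ — f left unused
affine: ✓ — none of g, h, f used more than once
relevant: ✗ — f left unused
unrestricted: ✓ — type-checks (C) and nothing is barred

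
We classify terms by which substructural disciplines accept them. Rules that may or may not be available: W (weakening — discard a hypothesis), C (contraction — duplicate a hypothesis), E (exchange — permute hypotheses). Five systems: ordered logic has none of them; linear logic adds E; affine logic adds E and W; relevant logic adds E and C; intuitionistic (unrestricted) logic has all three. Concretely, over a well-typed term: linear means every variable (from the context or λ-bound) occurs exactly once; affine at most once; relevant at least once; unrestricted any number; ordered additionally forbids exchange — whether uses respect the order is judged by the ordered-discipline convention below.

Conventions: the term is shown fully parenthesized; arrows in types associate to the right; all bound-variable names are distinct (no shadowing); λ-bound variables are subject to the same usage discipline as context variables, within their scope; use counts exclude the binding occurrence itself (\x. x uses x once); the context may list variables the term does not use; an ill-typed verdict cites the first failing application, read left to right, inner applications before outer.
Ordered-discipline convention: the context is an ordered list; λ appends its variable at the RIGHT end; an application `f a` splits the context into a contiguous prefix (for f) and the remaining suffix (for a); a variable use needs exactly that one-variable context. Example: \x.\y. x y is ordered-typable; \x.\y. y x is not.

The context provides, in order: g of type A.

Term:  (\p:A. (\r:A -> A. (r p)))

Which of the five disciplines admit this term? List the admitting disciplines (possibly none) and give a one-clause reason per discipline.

admitted in: affine, unrestricted
use counts: g=0, p [bound]=1, r [bound]=1
use order (left to right): r, p
typing: well-typed at A -> (A -> A) -> A
ordered ✗ (g left unused)
linear ✗ (g left unused)
affine ✓ (at most one use each (g, p, r))
relevant ✗ (g left unused)
unrestricted ✓ (typability at A -> (A -> A) -> A is all that's needed)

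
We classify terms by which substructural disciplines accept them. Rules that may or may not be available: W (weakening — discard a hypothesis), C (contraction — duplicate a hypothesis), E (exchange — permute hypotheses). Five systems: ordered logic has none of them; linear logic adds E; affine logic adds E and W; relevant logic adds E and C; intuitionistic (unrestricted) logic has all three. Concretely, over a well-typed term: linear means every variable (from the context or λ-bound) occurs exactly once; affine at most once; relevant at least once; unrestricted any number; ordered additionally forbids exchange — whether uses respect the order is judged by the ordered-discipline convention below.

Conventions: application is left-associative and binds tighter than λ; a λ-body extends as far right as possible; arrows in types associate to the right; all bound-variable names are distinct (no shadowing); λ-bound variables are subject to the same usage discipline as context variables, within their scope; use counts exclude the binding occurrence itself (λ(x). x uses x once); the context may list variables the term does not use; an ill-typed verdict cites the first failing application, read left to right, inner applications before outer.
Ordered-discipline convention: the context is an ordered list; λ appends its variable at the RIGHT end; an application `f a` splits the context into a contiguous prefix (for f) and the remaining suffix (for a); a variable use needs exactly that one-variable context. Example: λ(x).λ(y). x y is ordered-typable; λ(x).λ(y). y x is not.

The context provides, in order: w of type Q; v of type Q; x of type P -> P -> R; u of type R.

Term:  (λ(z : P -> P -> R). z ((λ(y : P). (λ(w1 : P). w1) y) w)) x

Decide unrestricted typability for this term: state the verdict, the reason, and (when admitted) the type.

no — a type mismatch blocks all five
use counts: w ×1, v ×0, x ×1, u ×0, z (λ-bound) ×1, y (λ-bound) ×1, w1 (λ-bound) ×1
uses in reading order: z, w1, y, w, x
typing: ill-typed: argument of type Q where P is required
summary: ordered ✗ · linear ✗ · affine ✗ · relevant ✗ · unrestricted ✗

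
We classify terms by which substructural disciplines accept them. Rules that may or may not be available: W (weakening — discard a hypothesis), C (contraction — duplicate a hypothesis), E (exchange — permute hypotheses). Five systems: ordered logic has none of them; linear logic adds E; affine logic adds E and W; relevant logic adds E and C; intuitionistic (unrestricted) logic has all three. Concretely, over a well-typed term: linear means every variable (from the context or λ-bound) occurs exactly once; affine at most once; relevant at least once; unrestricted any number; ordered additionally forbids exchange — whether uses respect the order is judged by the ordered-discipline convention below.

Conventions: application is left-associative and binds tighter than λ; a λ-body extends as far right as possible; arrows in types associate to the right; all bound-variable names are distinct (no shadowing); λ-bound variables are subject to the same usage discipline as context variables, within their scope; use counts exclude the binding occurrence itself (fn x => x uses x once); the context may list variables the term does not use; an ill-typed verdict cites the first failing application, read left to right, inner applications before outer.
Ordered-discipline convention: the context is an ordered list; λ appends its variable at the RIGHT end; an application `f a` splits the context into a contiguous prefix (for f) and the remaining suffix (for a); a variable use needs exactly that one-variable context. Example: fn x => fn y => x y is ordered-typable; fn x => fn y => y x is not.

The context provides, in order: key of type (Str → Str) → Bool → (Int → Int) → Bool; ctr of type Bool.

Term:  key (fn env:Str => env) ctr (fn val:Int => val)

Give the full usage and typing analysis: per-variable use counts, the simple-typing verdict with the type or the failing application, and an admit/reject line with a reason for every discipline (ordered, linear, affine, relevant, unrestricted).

usage: key: 1, ctr: 1, env [bound]: 1, val [bound]: 1
left-to-right use order: key, env, ctr, val
typing: well-typed — term : Bool
ordered: ✓ — one use each (key, ctr, env, val); ordered split holds
linear: ✓ — each of key, ctr, env, val used exactly once
affine: ✓ — no duplicate uses among key, ctr, env, val
relevant: ✓ — key, ctr, env, val: all used, weakening unneeded
unrestricted: ✓ — type-checks (Bool) and nothing is barred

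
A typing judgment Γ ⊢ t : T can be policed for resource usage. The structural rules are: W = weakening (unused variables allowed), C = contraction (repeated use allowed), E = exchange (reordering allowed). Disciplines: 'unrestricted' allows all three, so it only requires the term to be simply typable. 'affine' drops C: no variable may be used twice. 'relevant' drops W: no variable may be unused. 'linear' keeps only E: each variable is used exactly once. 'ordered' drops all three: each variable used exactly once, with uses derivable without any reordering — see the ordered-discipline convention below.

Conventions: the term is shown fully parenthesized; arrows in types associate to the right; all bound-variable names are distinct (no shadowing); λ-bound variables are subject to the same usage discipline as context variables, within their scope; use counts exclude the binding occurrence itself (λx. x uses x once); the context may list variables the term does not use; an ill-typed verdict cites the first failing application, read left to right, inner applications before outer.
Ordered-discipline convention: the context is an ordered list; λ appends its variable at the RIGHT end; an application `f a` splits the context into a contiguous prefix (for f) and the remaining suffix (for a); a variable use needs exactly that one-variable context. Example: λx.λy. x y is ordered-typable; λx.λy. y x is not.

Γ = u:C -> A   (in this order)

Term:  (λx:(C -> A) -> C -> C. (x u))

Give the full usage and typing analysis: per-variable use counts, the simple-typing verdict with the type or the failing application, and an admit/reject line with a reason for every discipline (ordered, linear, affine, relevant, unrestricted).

variable uses: u: 1, x (bound): 1
uses in reading order: x, u
typing: well-typed — term : ((C -> A) -> C -> C) -> C -> C
ordered: ✗, no contiguous prefix/suffix split fits x, u
linear: ✓, each of u, x used exactly once
affine: ✓, no duplicate uses among u, x
relevant: ✓, u, x: all used, weakening unneeded
unrestricted: ✓, well-typed at ((C -> A) -> C -> C) -> C -> C; no restrictions here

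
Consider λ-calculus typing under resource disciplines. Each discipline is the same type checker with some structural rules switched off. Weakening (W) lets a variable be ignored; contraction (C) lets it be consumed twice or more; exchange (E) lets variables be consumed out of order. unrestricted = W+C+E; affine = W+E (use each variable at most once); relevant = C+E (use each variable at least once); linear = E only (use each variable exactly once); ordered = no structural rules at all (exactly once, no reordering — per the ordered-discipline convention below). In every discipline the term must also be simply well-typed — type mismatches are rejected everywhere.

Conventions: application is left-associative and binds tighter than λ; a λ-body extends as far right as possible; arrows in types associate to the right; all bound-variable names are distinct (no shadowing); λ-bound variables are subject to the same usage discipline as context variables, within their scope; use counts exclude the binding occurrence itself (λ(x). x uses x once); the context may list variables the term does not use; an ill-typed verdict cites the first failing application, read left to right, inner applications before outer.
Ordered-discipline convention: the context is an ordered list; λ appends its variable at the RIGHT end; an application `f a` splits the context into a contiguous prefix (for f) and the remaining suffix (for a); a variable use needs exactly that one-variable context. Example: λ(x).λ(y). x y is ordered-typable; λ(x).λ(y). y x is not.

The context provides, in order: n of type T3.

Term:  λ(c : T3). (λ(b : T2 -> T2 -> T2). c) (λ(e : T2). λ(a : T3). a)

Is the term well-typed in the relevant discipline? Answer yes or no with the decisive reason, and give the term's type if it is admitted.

no — a type mismatch blocks all five
use counts: n=0, c [bound]=1, b [bound]=0, e [bound]=0, a [bound]=1
uses in reading order: c, a
typing: ill-typed: an argument T2 -> T3 -> T3 mismatches the expected T2 -> T2 -> T2
all disciplines: ordered ✗; linear ✗; affine ✗; relevant ✗; unrestricted ✗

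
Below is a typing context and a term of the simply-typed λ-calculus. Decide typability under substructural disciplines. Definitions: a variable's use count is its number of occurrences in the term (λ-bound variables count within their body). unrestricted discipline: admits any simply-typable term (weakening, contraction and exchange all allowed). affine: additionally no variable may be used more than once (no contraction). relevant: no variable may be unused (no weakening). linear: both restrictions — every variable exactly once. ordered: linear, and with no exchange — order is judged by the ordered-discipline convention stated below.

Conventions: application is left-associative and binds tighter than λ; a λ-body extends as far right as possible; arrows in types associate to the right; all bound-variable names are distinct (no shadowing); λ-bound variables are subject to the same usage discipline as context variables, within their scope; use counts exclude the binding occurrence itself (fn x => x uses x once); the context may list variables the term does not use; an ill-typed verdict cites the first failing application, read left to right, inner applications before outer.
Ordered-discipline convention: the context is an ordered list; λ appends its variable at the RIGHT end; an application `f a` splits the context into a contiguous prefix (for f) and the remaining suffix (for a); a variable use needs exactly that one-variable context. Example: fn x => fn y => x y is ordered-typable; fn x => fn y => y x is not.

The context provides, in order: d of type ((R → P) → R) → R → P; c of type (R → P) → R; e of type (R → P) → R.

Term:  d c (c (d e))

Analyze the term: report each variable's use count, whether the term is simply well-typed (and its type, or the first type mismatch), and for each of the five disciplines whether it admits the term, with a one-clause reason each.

variable uses: d=2, c=2, e=1
order of uses: d, c, c, d, e
typing: well-typed at P
ordered ✗ (uses contraction: d ×2, c ×2)
linear ✗ (uses contraction: d ×2, c ×2)
affine ✗ (uses contraction: d ×2, c ×2)
relevant ✓ (none of d, c, e goes unused)
unrestricted ✓ (well-typed at P; no restrictions here)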